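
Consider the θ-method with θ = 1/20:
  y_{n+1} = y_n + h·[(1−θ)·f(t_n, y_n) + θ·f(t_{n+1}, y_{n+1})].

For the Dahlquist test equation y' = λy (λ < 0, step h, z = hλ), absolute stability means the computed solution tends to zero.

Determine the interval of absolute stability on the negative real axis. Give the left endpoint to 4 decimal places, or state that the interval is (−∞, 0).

Set f=λy, z=hλ:
  y_{n+1} = y_n + z·[19/20·y_n + 1/20·y_{n+1}] ⇒ (1 − 1/20z)y_{n+1} = (1 + 19/20z)y_n
  R(z) = (1 + 19/20z)/(1 − 1/20z).

Find x<0 with |R(x)|<1.
x=-1.35: |R|=0.2646
R=−1: 1+19/20x = −1+1/20x ⇒ -9/10x=2 ⇒ x=2/(-9/10)=-2.2222
Confirm numerically:
  x=-2.073: |R|=0.87831 <1
  x=-1.097: |R|=0.03996 <1
  x=-1.022: |R|=0.02769 <1
  x=-0.983: |R|=0.06305 <1
  x=-2.666: |R|=1.35242 >1
  x=-2.418: |R|=1.15720 >1
  x=-2.327: |R|=1.08447 >1
So |R|<1 on (-2.2222, 0).

z∈(-2.2222,0).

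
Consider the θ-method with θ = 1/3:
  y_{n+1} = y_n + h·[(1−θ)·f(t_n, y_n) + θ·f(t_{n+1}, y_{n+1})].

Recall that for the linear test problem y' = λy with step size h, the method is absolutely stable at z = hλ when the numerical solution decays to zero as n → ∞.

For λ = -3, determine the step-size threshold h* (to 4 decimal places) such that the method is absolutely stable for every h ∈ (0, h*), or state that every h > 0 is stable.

(-6.0000,0); λ=-3 ⇒ h* = (6)/3 = 2.0000.

Test eqn y'=λy, z=hλ:
  y_{n+1} = y_n + z·[2/3·y_n + 1/3·y_{n+1}] ⇒ (1 − 1/3z)y_{n+1} = (1 + 2/3z)y_n
  R(z) = (1 + 2/3z)/(1 − 1/3z).

Need |R(x)|<1, x<0.
x=-1.71: |R|=0.0892
R=−1: 1+2/3x = −1+1/3x ⇒ -1/3x=2 ⇒ x=2/(-1/3)=-6.0000
Confirm numerically:
  x=-3.841: |R|=0.68440 <1
  x=-3.384: |R|=0.59023 <1
  x=-3.122: |R|=0.52989 <1
  x=-2.414: |R|=0.33764 <1
  x=-6.477: |R|=1.05033 >1
  x=-6.314: |R|=1.03371 >1
  x=-6.133: |R|=1.01456 >1
So |R|<1 on (-6.0000, 0).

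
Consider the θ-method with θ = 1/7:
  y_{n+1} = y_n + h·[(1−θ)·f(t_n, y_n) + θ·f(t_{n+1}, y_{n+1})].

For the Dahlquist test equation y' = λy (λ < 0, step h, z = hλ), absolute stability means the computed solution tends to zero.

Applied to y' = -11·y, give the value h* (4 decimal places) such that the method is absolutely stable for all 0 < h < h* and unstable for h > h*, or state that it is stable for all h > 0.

With y'=λy (z=hλ):
  y_{n+1} = y_n + z·[6/7·y_n + 1/7·y_{n+1}] ⇒ (1 − 1/7z)y_{n+1} = (1 + 6/7z)y_n
  R(z) = (1 + 6/7z)/(1 − 1/7z).

Need |R(x)|<1, x<0.
x=-0.7: |R|=0.3636
R=−1: 1+6/7x = −1+1/7x ⇒ -5/7x=2 ⇒ x=2/(-5/7)=-2.8000
Confirm numerically:
  x=-2.441: |R|=0.80987 <1
  x=-1.998: |R|=0.55435 <1
  x=-1.447: |R|=0.19912 <1
  x=-2.994: |R|=1.09706 >1
  x=-2.945: |R|=1.07290 >1
  x=-2.935: |R|=1.06794 >1
Stable set (-2.8000, 0).

(-2.8000,0); λ=-11 ⇒ h* = (14/5)/11 = 0.2545.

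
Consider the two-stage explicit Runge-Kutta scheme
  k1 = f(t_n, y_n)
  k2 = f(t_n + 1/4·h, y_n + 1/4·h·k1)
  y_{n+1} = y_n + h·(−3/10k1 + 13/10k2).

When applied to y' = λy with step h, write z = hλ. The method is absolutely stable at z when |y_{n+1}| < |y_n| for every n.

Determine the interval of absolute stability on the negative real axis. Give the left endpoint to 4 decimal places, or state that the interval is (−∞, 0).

On y'=λy, z=hλ:
  k1=λy_n ⇒ h·k1=z·y_n;  k2=λ(1+1/4z)y_n ⇒ h·k2=z(1+1/4z)y_n
  y_{n+1}/y_n = 1 − 3/10z + 13/10z(1+1/4z) = 1 + z + 13/40z²
  so R(z) = 1 + z + 13/40z².

Find x<0 with |R(x)|<1.
x=-1.76: |R|=0.2467
R=1: x+13/40x²=0 ⇒ x=−40/13=-3.0769; min R=1−1/(4·13/40)=0.2308>−1
Confirm numerically:
  x=-2.575: |R|=0.57995 <1
  x=-1.580: |R|=0.23133 <1
  x=-1.485: |R|=0.23170 <1
  x=-3.376: |R|=1.32815 >1
  x=-3.162: |R|=1.08743 >1
So |R|<1 on (-3.0769, 0).

(-3.0769, 0).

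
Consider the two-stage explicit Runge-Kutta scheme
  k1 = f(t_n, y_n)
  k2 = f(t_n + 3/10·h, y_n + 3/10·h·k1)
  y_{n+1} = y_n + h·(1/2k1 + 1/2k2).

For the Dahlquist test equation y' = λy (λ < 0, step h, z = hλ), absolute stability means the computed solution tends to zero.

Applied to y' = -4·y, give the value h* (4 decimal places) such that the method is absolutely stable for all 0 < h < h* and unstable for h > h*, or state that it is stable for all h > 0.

On y'=λy, z=hλ:
  k1=λy_n ⇒ h·k1=z·y_n;  k2=λ(1+3/10z)y_n ⇒ h·k2=z(1+3/10z)y_n
  y_{n+1}/y_n = 1 + 1/2z + 1/2z(1+3/10z) = 1 + z + 3/20z²
  ⇒ R(z) = 1 + z + 3/20z².

Boundary: |R(x)|=1, x<0.
x=-0.53: |R|=0.5121
R=1: x+3/20x²=0 ⇒ x=−20/3=-6.6667; min R=1−1/(4·3/20)=-0.6667>−1
Confirm numerically:
  x=-5.591: |R|=0.09789 <1
  x=-4.397: |R|=0.49696 <1
  x=-3.688: |R|=0.64780 <1
  x=-7.135: |R|=1.50123 >1
  x=-6.962: |R|=1.30842 >1
Interval (-6.6667, 0).

(-6.6667,0); λ=-4 ⇒ h* = (20/3)/4 = 1.6667.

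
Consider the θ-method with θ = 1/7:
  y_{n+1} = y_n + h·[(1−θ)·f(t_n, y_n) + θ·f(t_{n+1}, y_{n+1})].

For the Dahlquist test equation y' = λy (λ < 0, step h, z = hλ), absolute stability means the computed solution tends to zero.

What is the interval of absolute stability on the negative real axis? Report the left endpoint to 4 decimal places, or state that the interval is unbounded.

z∈(-2.8000,0).

Set f=λy, z=hλ:
  y_{n+1} = y_n + z·[6/7·y_n + 1/7·y_{n+1}] ⇒ (1 − 1/7z)y_{n+1} = (1 + 6/7z)y_n
  ⇒ R(z) = (1 + 6/7z)/(1 − 1/7z).

Boundary: |R(x)|=1, x<0.
x=-0.85: |R|=0.2420
R=−1: 1+6/7x = −1+1/7x ⇒ -5/7x=2 ⇒ x=2/(-5/7)=-2.8000
Confirm numerically:
  x=-2.324: |R|=0.74474 <1
  x=-2.299: |R|=0.73062 <1
  x=-1.199: |R|=0.02366 <1
  x=-3.065: |R|=1.13164 >1
  x=-2.928: |R|=1.06446 >1
Stable set (-2.8000, 0).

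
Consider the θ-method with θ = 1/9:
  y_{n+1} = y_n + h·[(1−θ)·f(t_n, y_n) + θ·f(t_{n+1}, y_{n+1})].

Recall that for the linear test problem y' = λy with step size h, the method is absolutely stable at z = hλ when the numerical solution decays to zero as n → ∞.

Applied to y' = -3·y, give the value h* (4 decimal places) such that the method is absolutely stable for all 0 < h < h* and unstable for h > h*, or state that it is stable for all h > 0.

Set f=λy, z=hλ:
  y_{n+1} = y_n + z·[8/9·y_n + 1/9·y_{n+1}] ⇒ (1 − 1/9z)y_{n+1} = (1 + 8/9z)y_n
  so R(z) = (1 + 8/9z)/(1 − 1/9z).

Solve |R(x)|<1 on ℝ⁻.
x=-1.29: |R|=0.1283
R=−1: 1+8/9x = −1+1/9x ⇒ -7/9x=2 ⇒ x=2/(-7/9)=-2.5714
Confirm numerically:
  x=-2.421: |R|=0.90780 <1
  x=-1.959: |R|=0.60881 <1
  x=-1.278: |R|=0.11909 <1
  x=-2.800: |R|=1.13559 >1
  x=-2.666: |R|=1.05675 >1
Interval (-2.5714, 0).

(-2.5714,0); λ=-3 ⇒ h* = (18/7)/3 = 0.8571.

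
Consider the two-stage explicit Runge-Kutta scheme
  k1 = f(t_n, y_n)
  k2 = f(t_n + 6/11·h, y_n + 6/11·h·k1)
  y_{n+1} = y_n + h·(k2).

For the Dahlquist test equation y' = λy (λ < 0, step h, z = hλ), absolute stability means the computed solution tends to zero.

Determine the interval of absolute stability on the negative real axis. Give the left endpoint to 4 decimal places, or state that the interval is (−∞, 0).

z∈(-1.8333,0).

With y'=λy (z=hλ):
  k1=λy_n ⇒ h·k1=z·y_n;  k2=λ(1+6/11z)y_n ⇒ h·k2=z(1+6/11z)y_n
  y_{n+1}/y_n = 1 + z(1+6/11z) = 1 + z + 6/11z²
  so R(z) = 1 + z + 6/11z².

Solve |R(x)|<1 on ℝ⁻.
x=-0.99: |R|=0.5446
R=1: x+6/11x²=0 ⇒ x=−11/6=-1.8333; min R=1−1/(4·6/11)=0.5417>−1
Confirm numerically:
  x=-1.789: |R|=0.95674 <1
  x=-1.653: |R|=0.83740 <1
  x=-1.174: |R|=0.57779 <1
  x=-1.035: |R|=0.54930 <1
  x=-2.241: |R|=1.49832 >1
  x=-2.116: |R|=1.32625 >1
  x=-1.899: |R|=1.06802 >1
Stable set (-1.8333, 0).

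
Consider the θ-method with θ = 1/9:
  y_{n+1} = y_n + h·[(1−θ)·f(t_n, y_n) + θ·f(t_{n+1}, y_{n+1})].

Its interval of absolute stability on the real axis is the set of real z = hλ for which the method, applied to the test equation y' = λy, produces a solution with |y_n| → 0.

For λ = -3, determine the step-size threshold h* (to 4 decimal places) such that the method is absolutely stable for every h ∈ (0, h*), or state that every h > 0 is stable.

With y'=λy (z=hλ):
  y_{n+1} = y_n + z·[8/9·y_n + 1/9·y_{n+1}] ⇒ (1 − 1/9z)y_{n+1} = (1 + 8/9z)y_n
  R(z) = (1 + 8/9z)/(1 − 1/9z).

Find x<0 with |R(x)|<1.
x=-1.39: |R|=0.2040
R=−1: 1+8/9x = −1+1/9x ⇒ -7/9x=2 ⇒ x=2/(-7/9)=-2.5714
Confirm numerically:
  x=-2.157: |R|=0.73998 <1
  x=-2.046: |R|=0.66703 <1
  x=-1.131: |R|=0.00474 <1
  x=-3.129: |R|=1.32179 >1
  x=-2.952: |R|=1.22289 >1
Stable set (-2.5714, 0).

(-2.5714,0); λ=-3 ⇒ h* = (18/7)/3 = 0.8571.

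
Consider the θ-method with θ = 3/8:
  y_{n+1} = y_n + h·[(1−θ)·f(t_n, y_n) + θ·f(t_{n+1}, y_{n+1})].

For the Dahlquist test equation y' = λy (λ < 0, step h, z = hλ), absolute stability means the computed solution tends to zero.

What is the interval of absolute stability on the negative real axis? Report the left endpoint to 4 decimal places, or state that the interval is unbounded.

(-8.0000, 0).

With y'=λy (z=hλ):
  y_{n+1} = y_n + z·[5/8·y_n + 3/8·y_{n+1}] ⇒ (1 − 3/8z)y_{n+1} = (1 + 5/8z)y_n
  Hence R(z) = (1 + 5/8z)/(1 − 3/8z).

Boundary: |R(x)|=1, x<0.
x=-0.48: |R|=0.5932
R=−1: 1+5/8x = −1+3/8x ⇒ -1/4x=2 ⇒ x=2/(-1/4)=-8.0000
Confirm numerically:
  x=-6.150: |R|=0.86011 <1
  x=-5.812: |R|=0.82796 <1
  x=-4.567: |R|=0.68361 <1
  x=-8.482: |R|=1.02882 >1
  x=-8.380: |R|=1.02293 >1
Stable set (-8.0000, 0).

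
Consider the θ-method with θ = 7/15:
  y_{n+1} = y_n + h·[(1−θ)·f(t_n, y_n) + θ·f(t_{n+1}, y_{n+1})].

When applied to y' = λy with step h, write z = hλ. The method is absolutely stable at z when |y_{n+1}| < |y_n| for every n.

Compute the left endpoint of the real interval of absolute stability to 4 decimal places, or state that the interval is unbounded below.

Set f=λy, z=hλ:
  y_{n+1} = y_n + z·[8/15·y_n + 7/15·y_{n+1}] ⇒ (1 − 7/15z)y_{n+1} = (1 + 8/15z)y_n
  so R(z) = (1 + 8/15z)/(1 − 7/15z).

Find x<0 with |R(x)|<1.
x=-0.51: |R|=0.5880
R=−1: 1+8/15x = −1+7/15x ⇒ -1/15x=2 ⇒ x=2/(-1/15)=-30.0000
Confirm numerically:
  x=-27.781: |R|=0.98941 <1
  x=-19.984: |R|=0.93533 <1
  x=-15.241: |R|=0.87871 <1
  x=-13.525: |R|=0.84978 <1
  x=-30.463: |R|=1.00203 >1
  x=-30.448: |R|=1.00196 >1
Interval (-30.0000, 0).

left endpoint -30.0000.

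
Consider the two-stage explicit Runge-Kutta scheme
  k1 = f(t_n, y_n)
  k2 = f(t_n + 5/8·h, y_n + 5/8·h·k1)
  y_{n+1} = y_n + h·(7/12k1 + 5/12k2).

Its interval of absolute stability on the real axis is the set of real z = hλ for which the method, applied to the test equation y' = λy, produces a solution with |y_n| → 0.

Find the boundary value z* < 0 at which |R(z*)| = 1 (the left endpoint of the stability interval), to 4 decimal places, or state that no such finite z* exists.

Set f=λy, z=hλ:
  k1=λy_n ⇒ h·k1=z·y_n;  k2=λ(1+5/8z)y_n ⇒ h·k2=z(1+5/8z)y_n
  y_{n+1}/y_n = 1 + 7/12z + 5/12z(1+5/8z) = 1 + z + 25/96z²
  Hence R(z) = 1 + z + 25/96z².

Solve |R(x)|<1 on ℝ⁻.
x=-1.02: |R|=0.2509
R=1: x+25/96x²=0 ⇒ x=−96/25=-3.8400; min R=1−1/(4·25/96)=0.0400>−1
Confirm numerically:
  x=-2.845: |R|=0.26282 <1
  x=-2.626: |R|=0.16980 <1
  x=-2.300: |R|=0.07760 <1
  x=-2.268: |R|=0.07154 <1
  x=-4.189: |R|=1.38072 >1
  x=-3.864: |R|=1.02415 >1
So |R|<1 on (-3.8400, 0).

z* = -3.8400.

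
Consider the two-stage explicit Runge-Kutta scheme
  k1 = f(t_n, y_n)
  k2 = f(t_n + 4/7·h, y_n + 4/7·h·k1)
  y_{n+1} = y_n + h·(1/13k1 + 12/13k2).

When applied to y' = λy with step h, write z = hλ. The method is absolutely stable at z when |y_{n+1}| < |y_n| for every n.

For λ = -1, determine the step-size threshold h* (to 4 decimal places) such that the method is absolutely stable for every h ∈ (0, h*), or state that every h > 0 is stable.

Test eqn y'=λy, z=hλ:
  k1=λy_n ⇒ h·k1=z·y_n;  k2=λ(1+4/7z)y_n ⇒ h·k2=z(1+4/7z)y_n
  y_{n+1}/y_n = 1 + 1/13z + 12/13z(1+4/7z) = 1 + z + 48/91z²
  ⇒ R(z) = 1 + z + 48/91z².

Solve |R(x)|<1 on ℝ⁻.
x=-1.12: |R|=0.5417
R=1: x+48/91x²=0 ⇒ x=−91/48=-1.8958; min R=1−1/(4·48/91)=0.5260>−1
Confirm numerically:
  x=-1.863: |R|=0.96774 <1
  x=-1.742: |R|=0.85865 <1
  x=-0.830: |R|=0.53338 <1
  x=-0.765: |R|=0.54369 <1
  x=-2.375: |R|=1.60027 >1
  x=-2.348: |R|=1.56001 >1
  x=-2.241: |R|=1.40801 >1
So |R|<1 on (-1.8958, 0).

(-1.8958,0); λ=-1 ⇒ h* = (91/48)/1 = 1.8958.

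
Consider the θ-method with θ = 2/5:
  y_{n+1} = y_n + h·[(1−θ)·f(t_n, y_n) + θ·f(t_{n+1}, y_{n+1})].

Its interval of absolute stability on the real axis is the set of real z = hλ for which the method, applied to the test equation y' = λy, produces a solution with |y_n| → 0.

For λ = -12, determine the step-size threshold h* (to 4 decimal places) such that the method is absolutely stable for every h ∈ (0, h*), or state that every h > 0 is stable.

(-10.0000,0); λ=-12 ⇒ h* = (10)/12 = 0.8333.

On y'=λy, z=hλ:
  y_{n+1} = y_n + z·[3/5·y_n + 2/5·y_{n+1}] ⇒ (1 − 2/5z)y_{n+1} = (1 + 3/5z)y_n
  Hence R(z) = (1 + 3/5z)/(1 − 2/5z).

Boundary: |R(x)|=1, x<0.
x=-1: |R|=0.2857
R=−1: 1+3/5x = −1+2/5x ⇒ -1/5x=2 ⇒ x=2/(-1/5)=-10.0000
Confirm numerically:
  x=-7.911: |R|=0.89967 <1
  x=-6.961: |R|=0.83939 <1
  x=-5.115: |R|=0.67925 <1
  x=-10.423: |R|=1.01637 >1
  x=-10.076: |R|=1.00302 >1
Stable set (-10.0000, 0).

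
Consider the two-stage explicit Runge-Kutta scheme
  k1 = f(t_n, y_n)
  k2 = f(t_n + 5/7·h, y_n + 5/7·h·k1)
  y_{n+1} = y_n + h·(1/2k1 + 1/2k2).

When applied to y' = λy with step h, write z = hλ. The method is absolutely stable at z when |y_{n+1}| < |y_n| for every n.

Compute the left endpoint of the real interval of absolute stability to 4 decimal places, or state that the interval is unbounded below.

left endpoint -2.8000.

On y'=λy, z=hλ:
  k1=λy_n ⇒ h·k1=z·y_n;  k2=λ(1+5/7z)y_n ⇒ h·k2=z(1+5/7z)y_n
  y_{n+1}/y_n = 1 + 1/2z + 1/2z(1+5/7z) = 1 + z + 5/14z²
  so R(z) = 1 + z + 5/14z².

Solve |R(x)|<1 on ℝ⁻.
x=-1.24: |R|=0.3091
R=1: x+5/14x²=0 ⇒ x=−14/5=-2.8000; min R=1−1/(4·5/14)=0.3000>−1
Confirm numerically:
  x=-2.660: |R|=0.86700 <1
  x=-1.435: |R|=0.30044 <1
  x=-1.327: |R|=0.30190 <1
  x=-3.279: |R|=1.56094 >1
  x=-2.851: |R|=1.05193 >1
Interval (-2.8000, 0).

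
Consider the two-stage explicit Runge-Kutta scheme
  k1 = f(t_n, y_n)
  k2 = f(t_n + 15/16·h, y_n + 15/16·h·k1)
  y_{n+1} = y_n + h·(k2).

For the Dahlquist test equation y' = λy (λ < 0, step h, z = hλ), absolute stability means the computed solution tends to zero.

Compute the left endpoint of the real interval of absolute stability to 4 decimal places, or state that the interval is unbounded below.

On y'=λy, z=hλ:
  k1=λy_n ⇒ h·k1=z·y_n;  k2=λ(1+15/16z)y_n ⇒ h·k2=z(1+15/16z)y_n
  y_{n+1}/y_n = 1 + z(1+15/16z) = 1 + z + 15/16z²
  Hence R(z) = 1 + z + 15/16z².

Find x<0 with |R(x)|<1.
x=-0.89: |R|=0.8526
R=1: x+15/16x²=0 ⇒ x=−16/15=-1.0667; min R=1−1/(4·15/16)=0.7333>−1
Confirm numerically:
  x=-0.945: |R|=0.89221 <1
  x=-0.750: |R|=0.77734 <1
  x=-0.584: |R|=0.73574 <1
  x=-0.528: |R|=0.73336 <1
  x=-1.543: |R|=1.68905 >1
  x=-1.390: |R|=1.42134 >1
  x=-1.194: |R|=1.14253 >1
Stable set (-1.0667, 0).

z* = -1.0667.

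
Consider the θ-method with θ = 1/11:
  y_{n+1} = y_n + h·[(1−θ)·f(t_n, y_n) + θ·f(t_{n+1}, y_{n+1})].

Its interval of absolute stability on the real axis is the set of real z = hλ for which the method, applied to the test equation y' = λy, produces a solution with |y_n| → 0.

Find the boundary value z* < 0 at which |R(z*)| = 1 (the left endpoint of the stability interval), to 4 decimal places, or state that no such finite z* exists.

left endpoint -2.4444.

On y'=λy, z=hλ:
  y_{n+1} = y_n + z·[10/11·y_n + 1/11·y_{n+1}] ⇒ (1 − 1/11z)y_{n+1} = (1 + 10/11z)y_n
  Hence R(z) = (1 + 10/11z)/(1 − 1/11z).

Solve |R(x)|<1 on ℝ⁻.
x=-0.87: |R|=0.1938
R=−1: 1+10/11x = −1+1/11x ⇒ -9/11x=2 ⇒ x=2/(-9/11)=-2.4444
Confirm numerically:
  x=-2.032: |R|=0.71516 <1
  x=-1.900: |R|=0.62016 <1
  x=-1.612: |R|=0.40596 <1
  x=-2.917: |R|=1.30560 >1
  x=-2.840: |R|=1.25723 >1
So |R|<1 on (-2.4444, 0).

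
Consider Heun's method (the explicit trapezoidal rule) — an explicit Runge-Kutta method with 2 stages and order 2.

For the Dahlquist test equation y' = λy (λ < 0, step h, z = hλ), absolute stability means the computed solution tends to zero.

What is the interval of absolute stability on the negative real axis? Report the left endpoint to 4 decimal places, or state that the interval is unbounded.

z∈(-2.0000,0).

With y'=λy (z=hλ):
  order 2, 2-stage ⇒ R(z)=1+z+z^2/2
  (e.g. R(-0.4)=0.68000, |R|=0.68000)

Solve |R(x)|<1 on ℝ⁻.
x=-0.4: |R|=0.6800
|R(-2.22)|=1.2442 |R(-2.04)|=1.0408 |R(-1.16)|=0.5128
Bisect:
  x_lo=-2.5596 |R|=1.7162  x_hi=-0.2329 |R|=0.7942
  mid=-1.39625 |R|=0.57851 →hi
  mid=-1.97793 |R|=0.97817 →hi
  mid=-2.26877 |R|=1.30489 →lo
  mid=-2.12335 |R|=1.13096 →lo
  mid=-2.05064 |R|=1.05192 →lo
  mid=-2.01428 |R|=1.01439 →lo
  mid=-1.99611 |R|=0.99611 →hi
  mid=-2.00519 |R|=1.00521 →lo
  mid=-2.00065 |R|=1.00065 →lo
  ...
  [-2.00008,-1.99994] ⇒ x*=-2.0000
Interval (-2.0000, 0).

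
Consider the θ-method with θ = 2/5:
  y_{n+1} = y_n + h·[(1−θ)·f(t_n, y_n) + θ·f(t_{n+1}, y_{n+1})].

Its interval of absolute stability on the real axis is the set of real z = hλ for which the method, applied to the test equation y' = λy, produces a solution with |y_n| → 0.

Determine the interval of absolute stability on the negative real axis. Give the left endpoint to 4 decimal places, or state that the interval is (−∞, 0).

Test eqn y'=λy, z=hλ:
  y_{n+1} = y_n + z·[3/5·y_n + 2/5·y_{n+1}] ⇒ (1 − 2/5z)y_{n+1} = (1 + 3/5z)y_n
  ⇒ R(z) = (1 + 3/5z)/(1 − 2/5z).

Find x<0 with |R(x)|<1.
x=-1.32: |R|=0.1361
R=−1: 1+3/5x = −1+2/5x ⇒ -1/5x=2 ⇒ x=2/(-1/5)=-10.0000
Confirm numerically:
  x=-9.961: |R|=0.99844 <1
  x=-9.923: |R|=0.99690 <1
  x=-8.237: |R|=0.91790 <1
  x=-7.087: |R|=0.84808 <1
  x=-10.571: |R|=1.02184 >1
  x=-10.286: |R|=1.01118 >1
  x=-10.039: |R|=1.00156 >1
So |R|<1 on (-10.0000, 0).

z∈(-10.0000,0).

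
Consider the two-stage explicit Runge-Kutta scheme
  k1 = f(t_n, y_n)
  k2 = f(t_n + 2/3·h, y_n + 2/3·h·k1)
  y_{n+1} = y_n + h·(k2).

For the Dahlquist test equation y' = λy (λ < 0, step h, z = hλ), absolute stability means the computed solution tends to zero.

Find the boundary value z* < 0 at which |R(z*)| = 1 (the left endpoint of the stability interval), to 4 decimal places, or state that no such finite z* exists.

Test eqn y'=λy, z=hλ:
  k1=λy_n ⇒ h·k1=z·y_n;  k2=λ(1+2/3z)y_n ⇒ h·k2=z(1+2/3z)y_n
  y_{n+1}/y_n = 1 + z(1+2/3z) = 1 + z + 2/3z²
  ⇒ R(z) = 1 + z + 2/3z².

Boundary: |R(x)|=1, x<0.
x=-1.26: |R|=0.7984
R=1: x+2/3x²=0 ⇒ x=−3/2=-1.5000; min R=1−1/(4·2/3)=0.6250>−1
Confirm numerically:
  x=-1.298: |R|=0.82520 <1
  x=-1.286: |R|=0.81653 <1
  x=-0.703: |R|=0.62647 <1
  x=-2.017: |R|=1.69519 >1
  x=-1.592: |R|=1.09764 >1
So |R|<1 on (-1.5000, 0).

z* = -1.5000.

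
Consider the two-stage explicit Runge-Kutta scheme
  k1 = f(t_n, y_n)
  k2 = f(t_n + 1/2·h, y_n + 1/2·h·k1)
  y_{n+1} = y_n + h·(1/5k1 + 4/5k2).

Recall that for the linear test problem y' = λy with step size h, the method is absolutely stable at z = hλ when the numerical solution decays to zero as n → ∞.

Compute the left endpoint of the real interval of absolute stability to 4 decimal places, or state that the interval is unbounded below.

On y'=λy, z=hλ:
  k1=λy_n ⇒ h·k1=z·y_n;  k2=λ(1+1/2z)y_n ⇒ h·k2=z(1+1/2z)y_n
  y_{n+1}/y_n = 1 + 1/5z + 4/5z(1+1/2z) = 1 + z + 2/5z²
  so R(z) = 1 + z + 2/5z².

Boundary: |R(x)|=1, x<0.
x=-1.49: |R|=0.3980
R=1: x+2/5x²=0 ⇒ x=−5/2=-2.5000; min R=1−1/(4·2/5)=0.3750>−1
Confirm numerically:
  x=-2.438: |R|=0.93954 <1
  x=-2.063: |R|=0.63939 <1
  x=-1.171: |R|=0.37750 <1
  x=-2.936: |R|=1.51204 >1
  x=-2.712: |R|=1.22998 >1
  x=-2.532: |R|=1.03241 >1
So |R|<1 on (-2.5000, 0).

z* = -2.5000.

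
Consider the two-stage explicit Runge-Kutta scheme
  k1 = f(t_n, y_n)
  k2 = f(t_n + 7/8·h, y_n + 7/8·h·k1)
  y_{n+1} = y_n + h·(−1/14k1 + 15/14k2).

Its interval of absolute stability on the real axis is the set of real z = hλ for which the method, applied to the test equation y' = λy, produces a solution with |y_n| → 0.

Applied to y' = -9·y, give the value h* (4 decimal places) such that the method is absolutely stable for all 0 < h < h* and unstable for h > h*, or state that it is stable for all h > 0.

On y'=λy, z=hλ:
  k1=λy_n ⇒ h·k1=z·y_n;  k2=λ(1+7/8z)y_n ⇒ h·k2=z(1+7/8z)y_n
  y_{n+1}/y_n = 1 − 1/14z + 15/14z(1+7/8z) = 1 + z + 15/16z²
  R(z) = 1 + z + 15/16z².

Boundary: |R(x)|=1, x<0.
x=-0.47: |R|=0.7371
R=1: x+15/16x²=0 ⇒ x=−16/15=-1.0667; min R=1−1/(4·15/16)=0.7333>−1
Confirm numerically:
  x=-0.890: |R|=0.85259 <1
  x=-0.878: |R|=0.84470 <1
  x=-0.691: |R|=0.75664 <1
  x=-0.542: |R|=0.73340 <1
  x=-1.555: |R|=1.71190 >1
  x=-1.370: |R|=1.38959 >1
  x=-1.090: |R|=1.02384 >1
Interval (-1.0667, 0).

(-1.0667,0); λ=-9 ⇒ h* = (16/15)/9 = 0.1185.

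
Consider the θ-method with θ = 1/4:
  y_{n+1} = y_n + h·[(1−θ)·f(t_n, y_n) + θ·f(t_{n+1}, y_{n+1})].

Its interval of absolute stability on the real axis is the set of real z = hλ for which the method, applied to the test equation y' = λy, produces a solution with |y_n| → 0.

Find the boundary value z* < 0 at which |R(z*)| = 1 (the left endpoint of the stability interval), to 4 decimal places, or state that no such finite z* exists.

Set f=λy, z=hλ:
  y_{n+1} = y_n + z·[3/4·y_n + 1/4·y_{n+1}] ⇒ (1 − 1/4z)y_{n+1} = (1 + 3/4z)y_n
  ⇒ R(z) = (1 + 3/4z)/(1 − 1/4z).

Boundary: |R(x)|=1, x<0.
x=-0.32: |R|=0.7037
R=−1: 1+3/4x = −1+1/4x ⇒ -1/2x=2 ⇒ x=2/(-1/2)=-4.0000
Confirm numerically:
  x=-3.795: |R|=0.94740 <1
  x=-3.783: |R|=0.94424 <1
  x=-3.118: |R|=0.75218 <1
  x=-1.930: |R|=0.30185 <1
  x=-4.513: |R|=1.12052 >1
  x=-4.048: |R|=1.01193 >1
Interval (-4.0000, 0).

left endpoint -4.0000.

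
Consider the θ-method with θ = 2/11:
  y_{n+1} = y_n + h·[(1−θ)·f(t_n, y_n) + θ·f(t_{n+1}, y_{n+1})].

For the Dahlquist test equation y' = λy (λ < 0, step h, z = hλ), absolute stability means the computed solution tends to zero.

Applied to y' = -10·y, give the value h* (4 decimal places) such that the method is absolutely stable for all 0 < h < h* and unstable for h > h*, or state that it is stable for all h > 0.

(-3.1429,0); λ=-10 ⇒ h* = (22/7)/10 = 0.3143.

On y'=λy, z=hλ:
  y_{n+1} = y_n + z·[9/11·y_n + 2/11·y_{n+1}] ⇒ (1 − 2/11z)y_{n+1} = (1 + 9/11z)y_n
  ⇒ R(z) = (1 + 9/11z)/(1 − 2/11z).

Need |R(x)|<1, x<0.
x=-1.02: |R|=0.1396
R=−1: 1+9/11x = −1+2/11x ⇒ -7/11x=2 ⇒ x=2/(-7/11)=-3.1429
Confirm numerically:
  x=-3.011: |R|=0.94578 <1
  x=-1.992: |R|=0.46236 <1
  x=-1.797: |R|=0.35446 <1
  x=-3.415: |R|=1.10684 >1
  x=-3.326: |R|=1.07263 >1
  x=-3.278: |R|=1.05388 >1
Interval (-3.1429, 0).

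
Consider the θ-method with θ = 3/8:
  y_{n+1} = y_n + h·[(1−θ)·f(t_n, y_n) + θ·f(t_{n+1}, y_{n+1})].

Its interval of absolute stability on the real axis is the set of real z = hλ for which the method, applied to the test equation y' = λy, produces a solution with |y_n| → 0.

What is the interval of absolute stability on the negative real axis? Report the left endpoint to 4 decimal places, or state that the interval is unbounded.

(-8.0000, 0).

With y'=λy (z=hλ):
  y_{n+1} = y_n + z·[5/8·y_n + 3/8·y_{n+1}] ⇒ (1 − 3/8z)y_{n+1} = (1 + 5/8z)y_n
  R(z) = (1 + 5/8z)/(1 − 3/8z).

Need |R(x)|<1, x<0.
x=-1.67: |R|=0.0269
R=−1: 1+5/8x = −1+3/8x ⇒ -1/4x=2 ⇒ x=2/(-1/4)=-8.0000
Confirm numerically:
  x=-7.467: |R|=0.96494 <1
  x=-7.247: |R|=0.94936 <1
  x=-7.197: |R|=0.94573 <1
  x=-3.853: |R|=0.57595 <1
  x=-8.547: |R|=1.03252 >1
  x=-8.446: |R|=1.02676 >1
  x=-8.247: |R|=1.01509 >1
Stable set (-8.0000, 0).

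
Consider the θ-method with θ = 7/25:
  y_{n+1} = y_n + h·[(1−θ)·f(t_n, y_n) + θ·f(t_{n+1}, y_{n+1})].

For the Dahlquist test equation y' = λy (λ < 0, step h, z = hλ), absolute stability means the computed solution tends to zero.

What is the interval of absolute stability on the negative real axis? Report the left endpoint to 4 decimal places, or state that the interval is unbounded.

Set f=λy, z=hλ:
  y_{n+1} = y_n + z·[18/25·y_n + 7/25·y_{n+1}] ⇒ (1 − 7/25z)y_{n+1} = (1 + 18/25z)y_n
  R(z) = (1 + 18/25z)/(1 − 7/25z).

Find x<0 with |R(x)|<1.
x=-0.88: |R|=0.2940
R=−1: 1+18/25x = −1+7/25x ⇒ -11/25x=2 ⇒ x=2/(-11/25)=-4.5455
Confirm numerically:
  x=-4.319: |R|=0.95490 <1
  x=-4.075: |R|=0.90332 <1
  x=-3.303: |R|=0.71599 <1
  x=-2.953: |R|=0.61645 <1
  x=-5.089: |R|=1.09863 >1
  x=-4.867: |R|=1.05988 >1
  x=-4.776: |R|=1.04340 >1
So |R|<1 on (-4.5455, 0).

z∈(-4.5455,0).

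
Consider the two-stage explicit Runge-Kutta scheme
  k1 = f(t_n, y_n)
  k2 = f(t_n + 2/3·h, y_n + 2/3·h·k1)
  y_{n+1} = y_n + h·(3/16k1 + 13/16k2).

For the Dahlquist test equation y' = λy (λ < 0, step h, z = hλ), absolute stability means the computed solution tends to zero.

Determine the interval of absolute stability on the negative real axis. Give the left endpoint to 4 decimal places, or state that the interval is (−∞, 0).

(-1.8462, 0).

Test eqn y'=λy, z=hλ:
  k1=λy_n ⇒ h·k1=z·y_n;  k2=λ(1+2/3z)y_n ⇒ h·k2=z(1+2/3z)y_n
  y_{n+1}/y_n = 1 + 3/16z + 13/16z(1+2/3z) = 1 + z + 13/24z²
  ⇒ R(z) = 1 + z + 13/24z².

Find x<0 with |R(x)|<1.
x=-0.5: |R|=0.6354
R=1: x+13/24x²=0 ⇒ x=−24/13=-1.8462; min R=1−1/(4·13/24)=0.5385>−1
Confirm numerically:
  x=-1.821: |R|=0.97519 <1
  x=-1.466: |R|=0.69813 <1
  x=-1.275: |R|=0.60555 <1
  x=-2.260: |R|=1.50662 >1
  x=-2.192: |R|=1.41063 >1
  x=-1.973: |R|=1.13556 >1
So |R|<1 on (-1.8462, 0).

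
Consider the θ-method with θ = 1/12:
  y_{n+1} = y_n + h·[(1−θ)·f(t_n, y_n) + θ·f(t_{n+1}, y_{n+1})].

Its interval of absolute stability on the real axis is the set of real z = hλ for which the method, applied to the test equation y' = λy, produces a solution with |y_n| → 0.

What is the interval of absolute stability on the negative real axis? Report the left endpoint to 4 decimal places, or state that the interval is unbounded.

Test eqn y'=λy, z=hλ:
  y_{n+1} = y_n + z·[11/12·y_n + 1/12·y_{n+1}] ⇒ (1 − 1/12z)y_{n+1} = (1 + 11/12z)y_n
  Hence R(z) = (1 + 11/12z)/(1 − 1/12z).

Solve |R(x)|<1 on ℝ⁻.
x=-1.15: |R|=0.0494
R=−1: 1+11/12x = −1+1/12x ⇒ -5/6x=2 ⇒ x=2/(-5/6)=-2.4000
Confirm numerically:
  x=-2.255: |R|=0.89828 <1
  x=-2.071: |R|=0.76619 <1
  x=-1.041: |R|=0.04210 <1
  x=-1.009: |R|=0.06926 <1
  x=-2.980: |R|=1.38718 >1
  x=-2.842: |R|=1.29780 >1
  x=-2.537: |R|=1.09424 >1
Stable set (-2.4000, 0).

z∈(-2.4000,0).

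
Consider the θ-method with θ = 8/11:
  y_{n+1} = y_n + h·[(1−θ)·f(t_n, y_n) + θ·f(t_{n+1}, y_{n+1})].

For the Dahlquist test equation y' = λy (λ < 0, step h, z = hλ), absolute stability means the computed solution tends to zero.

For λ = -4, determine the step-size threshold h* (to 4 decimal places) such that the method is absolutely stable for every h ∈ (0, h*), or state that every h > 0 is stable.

Set f=λy, z=hλ:
  y_{n+1} = y_n + z·[3/11·y_n + 8/11·y_{n+1}] ⇒ (1 − 8/11z)y_{n+1} = (1 + 3/11z)y_n
  Hence R(z) = (1 + 3/11z)/(1 − 8/11z).

Solve |R(x)|<1 on ℝ⁻.
x=-1.09: |R|=0.3920
x=-2: |R|=0.1852
x=-10: |R|=0.2088
x=-100: |R|=0.3564
θ=8/11≥1/2 ⇒ |1+3/11x|<|1−8/11x| ∀x<0 ⇒ unbounded interval.

unbounded; (−∞, 0). Any h>0 works for λ=-4.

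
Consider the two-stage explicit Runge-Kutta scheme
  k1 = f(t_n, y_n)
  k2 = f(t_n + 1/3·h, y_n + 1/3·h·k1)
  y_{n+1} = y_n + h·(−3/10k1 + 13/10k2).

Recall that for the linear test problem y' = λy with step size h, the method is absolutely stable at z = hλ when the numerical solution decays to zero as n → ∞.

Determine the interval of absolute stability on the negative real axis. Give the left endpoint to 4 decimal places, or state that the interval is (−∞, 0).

On y'=λy, z=hλ:
  k1=λy_n ⇒ h·k1=z·y_n;  k2=λ(1+1/3z)y_n ⇒ h·k2=z(1+1/3z)y_n
  y_{n+1}/y_n = 1 − 3/10z + 13/10z(1+1/3z) = 1 + z + 13/30z²
  Hence R(z) = 1 + z + 13/30z².

Solve |R(x)|<1 on ℝ⁻.
x=-0.48: |R|=0.6198
R=1: x+13/30x²=0 ⇒ x=−30/13=-2.3077; min R=1−1/(4·13/30)=0.4231>−1
Confirm numerically:
  x=-2.083: |R|=0.79719 <1
  x=-1.617: |R|=0.51603 <1
  x=-1.286: |R|=0.43064 <1
  x=-1.026: |R|=0.43016 <1
  x=-2.666: |R|=1.41394 >1
  x=-2.631: |R|=1.36860 >1
  x=-2.541: |R|=1.25690 >1
Stable set (-2.3077, 0).

(-2.3077, 0).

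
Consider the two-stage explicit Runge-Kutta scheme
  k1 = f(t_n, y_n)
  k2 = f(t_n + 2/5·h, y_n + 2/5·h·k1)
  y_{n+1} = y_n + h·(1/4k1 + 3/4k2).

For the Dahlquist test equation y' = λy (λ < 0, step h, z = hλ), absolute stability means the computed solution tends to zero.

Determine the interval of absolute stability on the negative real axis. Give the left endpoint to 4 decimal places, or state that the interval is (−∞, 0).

z∈(-3.3333,0).

Test eqn y'=λy, z=hλ:
  k1=λy_n ⇒ h·k1=z·y_n;  k2=λ(1+2/5z)y_n ⇒ h·k2=z(1+2/5z)y_n
  y_{n+1}/y_n = 1 + 1/4z + 3/4z(1+2/5z) = 1 + z + 3/10z²
  so R(z) = 1 + z + 3/10z².

Solve |R(x)|<1 on ℝ⁻.
x=-0.45: |R|=0.6108
R=1: x+3/10x²=0 ⇒ x=−10/3=-3.3333; min R=1−1/(4·3/10)=0.1667>−1
Confirm numerically:
  x=-2.720: |R|=0.49952 <1
  x=-2.590: |R|=0.42243 <1
  x=-1.399: |R|=0.18816 <1
  x=-3.786: |R|=1.51414 >1
  x=-3.655: |R|=1.35271 >1
So |R|<1 on (-3.3333, 0).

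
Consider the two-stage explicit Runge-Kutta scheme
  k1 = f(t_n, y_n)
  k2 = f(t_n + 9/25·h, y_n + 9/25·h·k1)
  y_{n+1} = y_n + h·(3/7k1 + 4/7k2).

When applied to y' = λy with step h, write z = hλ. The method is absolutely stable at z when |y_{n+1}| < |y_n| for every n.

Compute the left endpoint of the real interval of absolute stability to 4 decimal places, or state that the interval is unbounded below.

left endpoint -4.8611.

With y'=λy (z=hλ):
  k1=λy_n ⇒ h·k1=z·y_n;  k2=λ(1+9/25z)y_n ⇒ h·k2=z(1+9/25z)y_n
  y_{n+1}/y_n = 1 + 3/7z + 4/7z(1+9/25z) = 1 + z + 36/175z²
  ⇒ R(z) = 1 + z + 36/175z².

Need |R(x)|<1, x<0.
x=-0.72: |R|=0.3866
R=1: x+36/175x²=0 ⇒ x=−175/36=-4.8611; min R=1−1/(4·36/175)=-0.2153>−1
Confirm numerically:
  x=-4.835: |R|=0.97403 <1
  x=-4.718: |R|=0.86110 <1
  x=-3.929: |R|=0.24662 <1
  x=-3.125: |R|=0.11607 <1
  x=-5.129: |R|=1.28265 >1
  x=-5.028: |R|=1.17262 >1
Interval (-4.8611, 0).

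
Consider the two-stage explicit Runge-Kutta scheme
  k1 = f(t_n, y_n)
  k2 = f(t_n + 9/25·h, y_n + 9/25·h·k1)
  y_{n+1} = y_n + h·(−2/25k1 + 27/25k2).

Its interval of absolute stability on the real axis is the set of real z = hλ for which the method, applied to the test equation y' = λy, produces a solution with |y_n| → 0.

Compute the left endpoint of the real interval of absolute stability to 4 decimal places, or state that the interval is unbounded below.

z* = -2.5720.

Test eqn y'=λy, z=hλ:
  k1=λy_n ⇒ h·k1=z·y_n;  k2=λ(1+9/25z)y_n ⇒ h·k2=z(1+9/25z)y_n
  y_{n+1}/y_n = 1 − 2/25z + 27/25z(1+9/25z) = 1 + z + 243/625z²
  R(z) = 1 + z + 243/625z².

Need |R(x)|<1, x<0.
x=-1.1: |R|=0.3704
R=1: x+243/625x²=0 ⇒ x=−625/243=-2.5720; min R=1−1/(4·243/625)=0.3570>−1
Confirm numerically:
  x=-2.430: |R|=0.86583 <1
  x=-2.204: |R|=0.68464 <1
  x=-2.010: |R|=0.56079 <1
  x=-1.690: |R|=0.42045 <1
  x=-2.995: |R|=1.49255 >1
  x=-2.757: |R|=1.19829 >1
  x=-2.678: |R|=1.11035 >1
Stable set (-2.5720, 0).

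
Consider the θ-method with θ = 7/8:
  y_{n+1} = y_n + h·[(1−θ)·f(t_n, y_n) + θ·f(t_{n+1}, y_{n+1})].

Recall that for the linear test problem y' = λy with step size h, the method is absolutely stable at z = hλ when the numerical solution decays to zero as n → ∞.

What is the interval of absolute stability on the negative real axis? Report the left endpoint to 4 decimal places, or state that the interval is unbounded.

interval (−∞, 0).

On y'=λy, z=hλ:
  y_{n+1} = y_n + z·[1/8·y_n + 7/8·y_{n+1}] ⇒ (1 − 7/8z)y_{n+1} = (1 + 1/8z)y_n
  R(z) = (1 + 1/8z)/(1 − 7/8z).

Need |R(x)|<1, x<0.
x=-0.77: |R|=0.5400
x=-2: |R|=0.2727
x=-10: |R|=0.0256
x=-100: |R|=0.1299
θ=7/8≥1/2 ⇒ |1+1/8x|<|1−7/8x| ∀x<0 ⇒ unbounded interval.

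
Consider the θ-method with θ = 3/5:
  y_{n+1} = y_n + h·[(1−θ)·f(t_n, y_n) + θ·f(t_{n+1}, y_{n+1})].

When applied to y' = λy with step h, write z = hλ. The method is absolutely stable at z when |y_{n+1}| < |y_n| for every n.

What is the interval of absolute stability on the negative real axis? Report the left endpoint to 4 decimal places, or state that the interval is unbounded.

unbounded; (−∞, 0).

On y'=λy, z=hλ:
  y_{n+1} = y_n + z·[2/5·y_n + 3/5·y_{n+1}] ⇒ (1 − 3/5z)y_{n+1} = (1 + 2/5z)y_n
  R(z) = (1 + 2/5z)/(1 − 3/5z).

Solve |R(x)|<1 on ℝ⁻.
x=-1.48: |R|=0.2161
x=-2: |R|=0.0909
x=-10: |R|=0.4286
x=-100: |R|=0.6393
θ=3/5≥1/2 ⇒ |1+2/5x|<|1−3/5x| ∀x<0 ⇒ interval (−∞,0).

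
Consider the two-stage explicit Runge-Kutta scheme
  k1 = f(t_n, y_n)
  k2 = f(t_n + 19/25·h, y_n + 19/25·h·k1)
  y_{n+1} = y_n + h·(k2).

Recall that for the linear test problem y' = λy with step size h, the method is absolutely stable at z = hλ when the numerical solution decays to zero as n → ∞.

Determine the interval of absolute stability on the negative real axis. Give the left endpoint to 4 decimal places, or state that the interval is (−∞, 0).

With y'=λy (z=hλ):
  k1=λy_n ⇒ h·k1=z·y_n;  k2=λ(1+19/25z)y_n ⇒ h·k2=z(1+19/25z)y_n
  y_{n+1}/y_n = 1 + z(1+19/25z) = 1 + z + 19/25z²
  R(z) = 1 + z + 19/25z².

Find x<0 with |R(x)|<1.
x=-1.8: |R|=1.6624
R=1: x+19/25x²=0 ⇒ x=−25/19=-1.3158; min R=1−1/(4·19/25)=0.6711>−1
Confirm numerically:
  x=-1.258: |R|=0.94475 <1
  x=-0.821: |R|=0.69127 <1
  x=-0.813: |R|=0.68934 <1
  x=-0.684: |R|=0.67157 <1
  x=-1.756: |R|=1.58749 >1
  x=-1.747: |R|=1.57253 >1
  x=-1.421: |R|=1.11362 >1
Stable set (-1.3158, 0).

z∈(-1.3158,0).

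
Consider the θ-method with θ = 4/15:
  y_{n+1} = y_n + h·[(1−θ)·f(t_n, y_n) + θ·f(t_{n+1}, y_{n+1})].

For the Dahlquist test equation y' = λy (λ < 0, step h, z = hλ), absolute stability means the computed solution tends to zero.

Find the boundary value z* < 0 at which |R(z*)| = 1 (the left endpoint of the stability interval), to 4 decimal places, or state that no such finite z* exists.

Test eqn y'=λy, z=hλ:
  y_{n+1} = y_n + z·[11/15·y_n + 4/15·y_{n+1}] ⇒ (1 − 4/15z)y_{n+1} = (1 + 11/15z)y_n
  Hence R(z) = (1 + 11/15z)/(1 − 4/15z).

Boundary: |R(x)|=1, x<0.
x=-0.91: |R|=0.2677
R=−1: 1+11/15x = −1+4/15x ⇒ -7/15x=2 ⇒ x=2/(-7/15)=-4.2857
Confirm numerically:
  x=-3.955: |R|=0.92489 <1
  x=-3.876: |R|=0.90598 <1
  x=-3.043: |R|=0.67985 <1
  x=-4.756: |R|=1.09676 >1
  x=-4.464: |R|=1.03798 >1
So |R|<1 on (-4.2857, 0).

left endpoint -4.2857.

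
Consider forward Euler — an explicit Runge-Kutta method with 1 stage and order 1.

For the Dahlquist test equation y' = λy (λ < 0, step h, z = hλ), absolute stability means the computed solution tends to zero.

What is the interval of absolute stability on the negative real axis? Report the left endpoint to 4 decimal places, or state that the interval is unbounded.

Test eqn y'=λy, z=hλ:
  order 1, 1-stage ⇒ R(z)=1+z
  (e.g. R(-0.88)=0.12000, |R|=0.12000)

Solve |R(x)|<1 on ℝ⁻.
x=-0.88: |R|=0.1200
|R(-1.71)|=0.7100 |R(-0.87)|=0.1300 |R(-0.68)|=0.3200
Bisect:
  x_lo=-2.5852 |R|=1.5852  x_hi=-0.2487 |R|=0.7513
  mid=-1.41694 |R|=0.41694 →hi
  mid=-2.00107 |R|=1.00107 →lo
  mid=-1.70901 |R|=0.70901 →hi
  mid=-1.85504 |R|=0.85504 →hi
  mid=-1.92805 |R|=0.92805 →hi
  mid=-1.96456 |R|=0.96456 →hi
  mid=-1.98281 |R|=0.98281 →hi
  ...
  [-2.00007,-1.99993] ⇒ x*=-2.0000
So |R|<1 on (-2.0000, 0).

(-2.0000, 0).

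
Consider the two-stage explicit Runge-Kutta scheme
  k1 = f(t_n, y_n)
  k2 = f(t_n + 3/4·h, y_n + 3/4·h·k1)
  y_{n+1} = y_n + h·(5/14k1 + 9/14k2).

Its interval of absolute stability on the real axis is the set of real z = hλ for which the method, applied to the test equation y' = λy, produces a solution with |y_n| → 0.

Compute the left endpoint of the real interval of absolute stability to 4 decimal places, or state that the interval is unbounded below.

On y'=λy, z=hλ:
  k1=λy_n ⇒ h·k1=z·y_n;  k2=λ(1+3/4z)y_n ⇒ h·k2=z(1+3/4z)y_n
  y_{n+1}/y_n = 1 + 5/14z + 9/14z(1+3/4z) = 1 + z + 27/56z²
  R(z) = 1 + z + 27/56z².

Find x<0 with |R(x)|<1.
x=-1.21: |R|=0.4959
R=1: x+27/56x²=0 ⇒ x=−56/27=-2.0741; min R=1−1/(4·27/56)=0.4815>−1
Confirm numerically:
  x=-1.873: |R|=0.81842 <1
  x=-1.443: |R|=0.56094 <1
  x=-1.427: |R|=0.55480 <1
  x=-1.117: |R|=0.48456 <1
  x=-2.577: |R|=1.62488 >1
  x=-2.215: |R|=1.15050 >1
Stable set (-2.0741, 0).

left endpoint -2.0741.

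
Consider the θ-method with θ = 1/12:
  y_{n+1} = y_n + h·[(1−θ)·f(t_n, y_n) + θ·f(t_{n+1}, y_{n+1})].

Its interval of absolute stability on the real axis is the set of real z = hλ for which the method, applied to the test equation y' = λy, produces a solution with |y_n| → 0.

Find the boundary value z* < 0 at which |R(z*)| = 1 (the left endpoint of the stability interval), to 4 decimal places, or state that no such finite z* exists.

left endpoint -2.4000.

Test eqn y'=λy, z=hλ:
  y_{n+1} = y_n + z·[11/12·y_n + 1/12·y_{n+1}] ⇒ (1 − 1/12z)y_{n+1} = (1 + 11/12z)y_n
  so R(z) = (1 + 11/12z)/(1 − 1/12z).

Solve |R(x)|<1 on ℝ⁻.
x=-1.53: |R|=0.3570
R=−1: 1+11/12x = −1+1/12x ⇒ -5/6x=2 ⇒ x=2/(-5/6)=-2.4000
Confirm numerically:
  x=-1.846: |R|=0.59988 <1
  x=-1.660: |R|=0.45827 <1
  x=-1.574: |R|=0.39148 <1
  x=-1.117: |R|=0.02188 <1
  x=-2.994: |R|=1.39616 >1
  x=-2.783: |R|=1.25908 >1
  x=-2.583: |R|=1.12549 >1
Interval (-2.4000, 0).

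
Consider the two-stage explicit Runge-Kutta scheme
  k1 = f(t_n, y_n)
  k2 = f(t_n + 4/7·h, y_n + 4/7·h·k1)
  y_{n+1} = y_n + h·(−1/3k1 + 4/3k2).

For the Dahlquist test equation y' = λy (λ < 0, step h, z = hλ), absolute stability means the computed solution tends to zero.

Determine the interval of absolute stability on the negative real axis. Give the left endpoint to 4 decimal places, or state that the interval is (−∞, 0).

z∈(-1.3125,0).

With y'=λy (z=hλ):
  k1=λy_n ⇒ h·k1=z·y_n;  k2=λ(1+4/7z)y_n ⇒ h·k2=z(1+4/7z)y_n
  y_{n+1}/y_n = 1 − 1/3z + 4/3z(1+4/7z) = 1 + z + 16/21z²
  ⇒ R(z) = 1 + z + 16/21z².

Need |R(x)|<1, x<0.
x=-1.66: |R|=1.4395
R=1: x+16/21x²=0 ⇒ x=−21/16=-1.3125; min R=1−1/(4·16/21)=0.6719>−1
Confirm numerically:
  x=-0.950: |R|=0.73762 <1
  x=-0.926: |R|=0.72732 <1
  x=-0.675: |R|=0.67214 <1
  x=-1.864: |R|=1.78324 >1
  x=-1.669: |R|=1.45333 >1
  x=-1.617: |R|=1.37514 >1
So |R|<1 on (-1.3125, 0).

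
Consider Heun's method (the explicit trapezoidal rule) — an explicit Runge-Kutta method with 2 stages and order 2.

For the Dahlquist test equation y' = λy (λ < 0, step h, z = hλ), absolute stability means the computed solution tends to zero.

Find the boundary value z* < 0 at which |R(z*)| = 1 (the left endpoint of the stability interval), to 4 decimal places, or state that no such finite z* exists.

left endpoint -2.0000.

On y'=λy, z=hλ:
  order 2, 2-stage ⇒ R(z)=1+z+z^2/2
  (e.g. R(-0.36)=0.70480, |R|=0.70480)

Need |R(x)|<1, x<0.
x=-0.36: |R|=0.7048
|R(-1.59)|=0.6741 |R(-1.57)|=0.6624 |R(-0.77)|=0.5264
Bisect:
  x_lo=-2.7001 |R|=1.9452  x_hi=-0.2627 |R|=0.7718
  mid=-1.48139 |R|=0.61587 →hi
  mid=-2.09074 |R|=1.09486 →lo
  mid=-1.78607 |R|=0.80895 →hi
  mid=-1.93840 |R|=0.94030 →hi
  mid=-2.01457 |R|=1.01468 →lo
  mid=-1.97649 |R|=0.97676 →hi
  mid=-1.99553 |R|=0.99554 →hi
  ...
  [-2.00014,-1.99999] ⇒ x*=-2.0000
Stable set (-2.0000, 0).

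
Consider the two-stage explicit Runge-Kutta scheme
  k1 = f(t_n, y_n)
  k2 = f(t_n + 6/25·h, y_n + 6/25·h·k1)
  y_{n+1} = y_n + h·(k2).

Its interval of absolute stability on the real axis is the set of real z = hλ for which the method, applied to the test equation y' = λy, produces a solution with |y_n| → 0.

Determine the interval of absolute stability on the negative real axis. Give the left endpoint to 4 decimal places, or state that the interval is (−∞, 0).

z∈(-4.1667,0).

With y'=λy (z=hλ):
  k1=λy_n ⇒ h·k1=z·y_n;  k2=λ(1+6/25z)y_n ⇒ h·k2=z(1+6/25z)y_n
  y_{n+1}/y_n = 1 + z(1+6/25z) = 1 + z + 6/25z²
  ⇒ R(z) = 1 + z + 6/25z².

Solve |R(x)|<1 on ℝ⁻.
x=-0.54: |R|=0.5300
R=1: x+6/25x²=0 ⇒ x=−25/6=-4.1667; min R=1−1/(4·6/25)=-0.0417>−1
Confirm numerically:
  x=-3.905: |R|=0.75477 <1
  x=-2.732: |R|=0.05932 <1
  x=-2.020: |R|=0.04070 <1
  x=-4.737: |R|=1.64840 >1
  x=-4.655: |R|=1.54557 >1
  x=-4.609: |R|=1.48929 >1
So |R|<1 on (-4.1667, 0).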